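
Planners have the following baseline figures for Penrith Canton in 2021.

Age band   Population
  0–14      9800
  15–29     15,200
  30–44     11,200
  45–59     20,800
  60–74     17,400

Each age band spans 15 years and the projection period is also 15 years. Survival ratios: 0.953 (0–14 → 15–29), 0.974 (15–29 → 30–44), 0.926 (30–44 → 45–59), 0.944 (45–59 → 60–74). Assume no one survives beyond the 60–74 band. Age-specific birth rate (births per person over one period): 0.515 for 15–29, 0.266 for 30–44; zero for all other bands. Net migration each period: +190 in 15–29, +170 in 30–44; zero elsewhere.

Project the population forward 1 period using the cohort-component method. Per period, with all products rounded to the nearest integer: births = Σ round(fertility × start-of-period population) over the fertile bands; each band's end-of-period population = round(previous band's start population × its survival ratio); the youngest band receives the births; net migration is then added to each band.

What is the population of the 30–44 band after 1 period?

Period 1:
Births: 15200 × 0.515 = 7828, 11200 × 0.266 = 2979 → 10807
15–29: 9800 × 0.953 = 9339
30–44: 15200 × 0.974 = 14805
45–59: 11200 × 0.926 = 10371
60–74: 20800 × 0.944 = 19635
Net migration: 15–29 + 190 → 9529; 30–44 + 170 → 14975
→ [10807, 9529, 14975, 10371, 19635]

14975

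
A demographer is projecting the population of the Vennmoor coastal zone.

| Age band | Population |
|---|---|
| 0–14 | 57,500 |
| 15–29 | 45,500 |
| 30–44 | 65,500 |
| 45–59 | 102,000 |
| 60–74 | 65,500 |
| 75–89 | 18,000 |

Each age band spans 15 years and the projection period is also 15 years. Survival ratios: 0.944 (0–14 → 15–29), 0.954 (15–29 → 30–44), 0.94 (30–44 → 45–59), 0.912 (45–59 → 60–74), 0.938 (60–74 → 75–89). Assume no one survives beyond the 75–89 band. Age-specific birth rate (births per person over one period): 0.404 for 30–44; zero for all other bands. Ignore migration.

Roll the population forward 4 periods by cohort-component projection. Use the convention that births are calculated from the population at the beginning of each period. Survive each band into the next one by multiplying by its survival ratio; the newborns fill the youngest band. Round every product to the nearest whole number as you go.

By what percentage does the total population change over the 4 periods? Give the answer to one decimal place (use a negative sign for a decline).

Let group 1 be 0–14 through group 6 = 75–89.
After projecting period 1:
Births: 65500 * 0.404 = 26462
Group 2: 57500 * 0.944 = 54280
Group 3: 45500 * 0.954 = 43407
Group 4: 65500 * 0.94 = 61570
Group 5: 102000 * 0.912 = 93024
Group 6: 65500 * 0.938 = 61439
→ [26462, 54280, 43407, 61570, 93024, 61439]
After projecting period 2:
Births: 43407 * 0.404 = 17536
Group 2: 26462 * 0.944 = 24980
Group 3: 54280 * 0.954 = 51783
Group 4: 43407 * 0.94 = 40803
Group 5: 61570 * 0.912 = 56152
Group 6: 93024 * 0.938 = 87257
→ [17536, 24980, 51783, 40803, 56152, 87257]
After projecting period 3:
Births: 51783 * 0.404 = 20920
Group 2: 17536 * 0.944 = 16554
Group 3: 24980 * 0.954 = 23831
Group 4: 51783 * 0.94 = 48676
Group 5: 40803 * 0.912 = 37212
Group 6: 56152 * 0.938 = 52671
→ [20920, 16554, 23831, 48676, 37212, 52671]
After projecting period 4:
Births: 23831 * 0.404 = 9628
Group 2: 20920 * 0.944 = 19748
Group 3: 16554 * 0.954 = 15793
Group 4: 23831 * 0.94 = 22401
Group 5: 48676 * 0.912 = 44393
Group 6: 37212 * 0.938 = 34905
→ [9628, 19748, 15793, 22401, 44393, 34905]
Total: 354000 → 146868; change = -207132; percentage change = -58.5%

-58.5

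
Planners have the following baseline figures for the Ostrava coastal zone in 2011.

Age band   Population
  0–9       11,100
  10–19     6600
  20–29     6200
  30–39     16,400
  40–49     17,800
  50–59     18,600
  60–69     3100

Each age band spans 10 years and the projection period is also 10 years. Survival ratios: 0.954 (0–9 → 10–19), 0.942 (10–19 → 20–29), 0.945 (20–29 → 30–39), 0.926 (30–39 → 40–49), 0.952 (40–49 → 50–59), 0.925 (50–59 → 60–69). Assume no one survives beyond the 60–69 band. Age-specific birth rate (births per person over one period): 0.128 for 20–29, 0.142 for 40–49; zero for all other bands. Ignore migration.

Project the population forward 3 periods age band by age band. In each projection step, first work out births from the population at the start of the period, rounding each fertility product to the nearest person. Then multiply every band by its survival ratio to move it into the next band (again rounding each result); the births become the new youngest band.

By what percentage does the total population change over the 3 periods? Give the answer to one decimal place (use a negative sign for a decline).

Call the bands 1 to 7, youngest first.
[period 1]
Births: 6200 × 0.128 = 794, 17800 × 0.142 = 2528 ⇒ total 3322
Band 2: 11100 × 0.954 = 10589
Band 3: 6600 × 0.942 = 6217
Band 4: 6200 × 0.945 = 5859
Band 5: 16400 × 0.926 = 15186
Band 6: 17800 × 0.952 = 16946
Band 7: 18600 × 0.925 = 17205
Giving 3322 / 10589 / 6217 / 5859 / 15186 / 16946 / 17205.
[period 2]
Births: 6217 × 0.128 = 796, 15186 × 0.142 = 2156 ⇒ total 2952
Band 2: 3322 × 0.954 = 3169
Band 3: 10589 × 0.942 = 9975
Band 4: 6217 × 0.945 = 5875
Band 5: 5859 × 0.926 = 5425
Band 6: 15186 × 0.952 = 14457
Band 7: 16946 × 0.925 = 15675
Giving 2952 / 3169 / 9975 / 5875 / 5425 / 14457 / 15675.
[period 3]
Births: 9975 × 0.128 = 1277, 5425 × 0.142 = 770 ⇒ total 2047
Band 2: 2952 × 0.954 = 2816
Band 3: 3169 × 0.942 = 2985
Band 4: 9975 × 0.945 = 9426
Band 5: 5875 × 0.926 = 5440
Band 6: 5425 × 0.952 = 5165
Band 7: 14457 × 0.925 = 13373
Giving 2047 / 2816 / 2985 / 9426 / 5440 / 5165 / 13373.
Total: 79800 → 41252; change = -38548; percentage change = -48.3%

-48.3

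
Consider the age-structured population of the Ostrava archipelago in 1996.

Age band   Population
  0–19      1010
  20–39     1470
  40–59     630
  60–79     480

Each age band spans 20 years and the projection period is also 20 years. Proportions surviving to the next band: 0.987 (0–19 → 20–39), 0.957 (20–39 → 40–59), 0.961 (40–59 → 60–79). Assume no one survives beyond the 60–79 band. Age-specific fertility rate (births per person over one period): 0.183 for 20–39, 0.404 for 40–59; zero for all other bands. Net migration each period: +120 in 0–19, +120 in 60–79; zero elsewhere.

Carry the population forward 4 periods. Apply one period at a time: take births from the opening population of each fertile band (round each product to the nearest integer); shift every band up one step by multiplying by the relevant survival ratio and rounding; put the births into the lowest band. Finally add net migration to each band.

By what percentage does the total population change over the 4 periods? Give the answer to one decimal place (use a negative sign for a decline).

[period 1]
Births: 1470 * 0.183 = 269, 630 * 0.404 = 255 ⇒ total 524
20–39: 1010 * 0.987 = 997
40–59: 1470 * 0.957 = 1407
60–79: 630 * 0.961 = 605
Net migration: 0–19 + 120 → 644; 60–79 + 120 → 725
End of period: [644, 997, 1407, 725]
[period 2]
Births: 997 * 0.183 = 182, 1407 * 0.404 = 568 ⇒ total 750
20–39: 644 * 0.987 = 636
40–59: 997 * 0.957 = 954
60–79: 1407 * 0.961 = 1352
Net migration: 0–19 + 120 → 870; 60–79 + 120 → 1472
End of period: [870, 636, 954, 1472]
[period 3]
Births: 636 * 0.183 = 116, 954 * 0.404 = 385 ⇒ total 501
20–39: 870 * 0.987 = 859
40–59: 636 * 0.957 = 609
60–79: 954 * 0.961 = 917
Net migration: 0–19 + 120 → 621; 60–79 + 120 → 1037
End of period: [621, 859, 609, 1037]
[period 4]
Births: 859 * 0.183 = 157, 609 * 0.404 = 246 ⇒ total 403
20–39: 621 * 0.987 = 613
40–59: 859 * 0.957 = 822
60–79: 609 * 0.961 = 585
Net migration: 0–19 + 120 → 523; 60–79 + 120 → 705
End of period: [523, 613, 822, 705]
Total: 3590 → 2663; change = -927; percentage change = -25.8%

-25.8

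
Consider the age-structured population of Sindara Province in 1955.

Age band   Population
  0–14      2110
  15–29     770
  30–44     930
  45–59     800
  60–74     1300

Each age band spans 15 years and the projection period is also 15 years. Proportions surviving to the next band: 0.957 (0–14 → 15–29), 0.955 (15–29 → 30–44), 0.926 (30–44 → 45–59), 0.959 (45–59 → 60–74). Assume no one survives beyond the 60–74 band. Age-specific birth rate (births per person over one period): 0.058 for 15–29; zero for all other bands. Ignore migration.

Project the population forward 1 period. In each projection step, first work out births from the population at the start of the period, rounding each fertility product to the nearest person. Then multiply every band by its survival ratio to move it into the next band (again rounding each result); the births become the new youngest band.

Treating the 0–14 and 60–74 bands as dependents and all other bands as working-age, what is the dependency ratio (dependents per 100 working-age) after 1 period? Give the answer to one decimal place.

22.5

Call the bands 1 to 5, youngest first.
Period 1.
Births: 770 * 0.058 = 45
Band 2: 2110 * 0.957 = 2019
Band 3: 770 * 0.955 = 735
Band 4: 930 * 0.926 = 861
Band 5: 800 * 0.959 = 767
Giving 45 / 2019 / 735 / 861 / 767.
Dependents (band 0–14 + band 60–74) = 45 + 767 = 812; working-age = 3615; ratio = 812/3615 × 100 = 22.5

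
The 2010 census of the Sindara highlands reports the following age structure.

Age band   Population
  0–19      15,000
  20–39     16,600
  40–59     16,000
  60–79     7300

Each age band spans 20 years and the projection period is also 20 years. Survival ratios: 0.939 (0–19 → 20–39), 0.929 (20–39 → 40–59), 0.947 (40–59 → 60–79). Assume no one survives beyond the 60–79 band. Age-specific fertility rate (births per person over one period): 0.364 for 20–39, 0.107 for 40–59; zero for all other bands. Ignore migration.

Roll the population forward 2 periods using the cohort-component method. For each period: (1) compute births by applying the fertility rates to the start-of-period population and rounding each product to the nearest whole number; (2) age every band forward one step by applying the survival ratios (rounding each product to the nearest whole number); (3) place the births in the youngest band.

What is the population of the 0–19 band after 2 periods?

6777

— Period 1 —
Births: 16600 * 0.364 = 6042 ; 16000 * 0.107 = 1712 — total 7754
20–39: 15000 * 0.939 = 14085
40–59: 16600 * 0.929 = 15421
60–79: 16000 * 0.947 = 15152
End of period: [7754, 14085, 15421, 15152]
— Period 2 —
Births: 14085 * 0.364 = 5127 ; 15421 * 0.107 = 1650 — total 6777
20–39: 7754 * 0.939 = 7281
40–59: 14085 * 0.929 = 13085
60–79: 15421 * 0.947 = 14604
End of period: [6777, 7281, 13085, 14604]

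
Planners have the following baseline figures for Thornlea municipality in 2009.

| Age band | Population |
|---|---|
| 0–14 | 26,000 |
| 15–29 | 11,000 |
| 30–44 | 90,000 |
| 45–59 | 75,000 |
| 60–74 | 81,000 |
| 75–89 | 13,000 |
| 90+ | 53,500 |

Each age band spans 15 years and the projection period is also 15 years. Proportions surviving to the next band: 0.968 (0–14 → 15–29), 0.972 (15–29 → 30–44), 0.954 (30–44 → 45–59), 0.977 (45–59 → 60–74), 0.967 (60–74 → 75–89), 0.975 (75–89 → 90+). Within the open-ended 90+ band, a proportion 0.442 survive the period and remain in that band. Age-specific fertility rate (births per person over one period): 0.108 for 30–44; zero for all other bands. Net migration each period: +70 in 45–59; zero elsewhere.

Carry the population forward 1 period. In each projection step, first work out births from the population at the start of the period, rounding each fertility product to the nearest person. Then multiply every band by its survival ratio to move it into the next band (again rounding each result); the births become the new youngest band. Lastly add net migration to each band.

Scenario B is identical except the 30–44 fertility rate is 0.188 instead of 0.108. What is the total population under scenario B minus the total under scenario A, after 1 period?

7200

Numbering the groups 1..7 from youngest to oldest:
After projecting period 1:
Births: 90000 * 0.108 = 9720
Group 2: 26000 * 0.968 = 25168
Group 3: 11000 * 0.972 = 10692
Group 4: 90000 * 0.954 = 85860
Group 5: 75000 * 0.977 = 73275
Group 6: 81000 * 0.967 = 78327
Group 7: 13000 * 0.975 + 53500 * 0.442 = 12675 + 23647 = 36322
Net migration: Group 4 + 70 → 85930
Giving 9720 / 25168 / 10692 / 85930 / 73275 / 78327 / 36322.
Scenario A total after 1 period: 319434
Scenario B projection —
After projecting period 1:
Births: 90000 * 0.188 = 16920
Group 2: 26000 * 0.968 = 25168
Group 3: 11000 * 0.972 = 10692
Group 4: 90000 * 0.954 = 85860
Group 5: 75000 * 0.977 = 73275
Group 6: 81000 * 0.967 = 78327
Group 7: 13000 * 0.975 + 53500 * 0.442 = 12675 + 23647 = 36322
Net migration: Group 4 + 70 → 85930
Giving 16920 / 25168 / 10692 / 85930 / 73275 / 78327 / 36322.
Scenario B total after 1 period: 326634
Difference B − A = 326634 − 319434 = 7200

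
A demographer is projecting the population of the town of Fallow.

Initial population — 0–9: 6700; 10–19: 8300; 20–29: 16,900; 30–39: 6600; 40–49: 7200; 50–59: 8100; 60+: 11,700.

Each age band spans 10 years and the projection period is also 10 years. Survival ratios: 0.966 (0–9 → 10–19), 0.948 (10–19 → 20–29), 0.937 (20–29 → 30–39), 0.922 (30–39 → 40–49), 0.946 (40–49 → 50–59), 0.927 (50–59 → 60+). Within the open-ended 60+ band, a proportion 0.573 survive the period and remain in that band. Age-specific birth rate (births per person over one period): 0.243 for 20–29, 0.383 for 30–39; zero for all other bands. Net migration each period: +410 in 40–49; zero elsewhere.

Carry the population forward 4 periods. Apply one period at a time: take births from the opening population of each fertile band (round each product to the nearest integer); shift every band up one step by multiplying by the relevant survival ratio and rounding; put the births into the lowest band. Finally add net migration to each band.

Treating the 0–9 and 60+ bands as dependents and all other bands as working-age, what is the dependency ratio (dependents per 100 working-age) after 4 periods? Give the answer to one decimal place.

Period 1:
Births: 16900 * 0.243 = 4107, 6600 * 0.383 = 2528 — total 6635
10–19: 6700 * 0.966 = 6472
20–29: 8300 * 0.948 = 7868
30–39: 16900 * 0.937 = 15835
40–49: 6600 * 0.922 = 6085
50–59: 7200 * 0.946 = 6811
60+: 8100 * 0.927 + 11700 * 0.573 = 7509 + 6704 = 14213
Net migration: 40–49 + 410 → 6495
End of period: [6635, 6472, 7868, 15835, 6495, 6811, 14213]
Period 2:
Births: 7868 * 0.243 = 1912, 15835 * 0.383 = 6065 — total 7977
10–19: 6635 * 0.966 = 6409
20–29: 6472 * 0.948 = 6135
30–39: 7868 * 0.937 = 7372
40–49: 15835 * 0.922 = 14600
50–59: 6495 * 0.946 = 6144
60+: 6811 * 0.927 + 14213 * 0.573 = 6314 + 8144 = 14458
Net migration: 40–49 + 410 → 15010
End of period: [7977, 6409, 6135, 7372, 15010, 6144, 14458]
Period 3:
Births: 6135 * 0.243 = 1491, 7372 * 0.383 = 2823 — total 4314
10–19: 7977 * 0.966 = 7706
20–29: 6409 * 0.948 = 6076
30–39: 6135 * 0.937 = 5748
40–49: 7372 * 0.922 = 6797
50–59: 15010 * 0.946 = 14199
60+: 6144 * 0.927 + 14458 * 0.573 = 5695 + 8284 = 13979
Net migration: 40–49 + 410 → 7207
End of period: [4314, 7706, 6076, 5748, 7207, 14199, 13979]
Period 4:
Births: 6076 * 0.243 = 1476, 5748 * 0.383 = 2201 — total 3677
10–19: 4314 * 0.966 = 4167
20–29: 7706 * 0.948 = 7305
30–39: 6076 * 0.937 = 5693
40–49: 5748 * 0.922 = 5300
50–59: 7207 * 0.946 = 6818
60+: 14199 * 0.927 + 13979 * 0.573 = 13162 + 8010 = 21172
Net migration: 40–49 + 410 → 5710
End of period: [3677, 4167, 7305, 5693, 5710, 6818, 21172]
Dependents (band 0–9 + band 60+) = 3677 + 21172 = 24849; working-age = 29693; ratio = 24849/29693 × 100 = 83.7

83.7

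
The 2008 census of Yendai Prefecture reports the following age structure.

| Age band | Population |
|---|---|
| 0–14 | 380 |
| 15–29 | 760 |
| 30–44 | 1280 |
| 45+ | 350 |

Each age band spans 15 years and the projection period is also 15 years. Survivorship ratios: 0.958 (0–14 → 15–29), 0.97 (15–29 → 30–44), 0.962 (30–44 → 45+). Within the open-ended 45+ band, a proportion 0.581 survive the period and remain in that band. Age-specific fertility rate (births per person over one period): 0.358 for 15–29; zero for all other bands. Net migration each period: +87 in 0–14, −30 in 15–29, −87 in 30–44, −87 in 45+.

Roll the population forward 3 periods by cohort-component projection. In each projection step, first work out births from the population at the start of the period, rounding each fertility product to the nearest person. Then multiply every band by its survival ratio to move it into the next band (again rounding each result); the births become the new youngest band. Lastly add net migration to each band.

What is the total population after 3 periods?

Period 1.
Births: 760 × 0.358 = 272
15–29: 380 × 0.958 = 364
30–44: 760 × 0.97 = 737
45+: 1280 × 0.962 + 350 × 0.581 = 1231 + 203 = 1434
Net migration: 0–14 + 87 → 359; 15–29 − 30 → 334; 30–44 − 87 → 650; 45+ − 87 → 1347
Giving 359 / 334 / 650 / 1347.
Period 2.
Births: 334 × 0.358 = 120
15–29: 359 × 0.958 = 344
30–44: 334 × 0.97 = 324
45+: 650 × 0.962 + 1347 × 0.581 = 625 + 783 = 1408
Net migration: 0–14 + 87 → 207; 15–29 − 30 → 314; 30–44 − 87 → 237; 45+ − 87 → 1321
Giving 207 / 314 / 237 / 1321.
Period 3.
Births: 314 × 0.358 = 112
15–29: 207 × 0.958 = 198
30–44: 314 × 0.97 = 305
45+: 237 × 0.962 + 1321 × 0.581 = 228 + 768 = 996
Net migration: 0–14 + 87 → 199; 15–29 − 30 → 168; 30–44 − 87 → 218; 45+ − 87 → 909
Giving 199 / 168 / 218 / 909.
Total after period 3: 199 + 168 + 218 + 909 = 1494

1494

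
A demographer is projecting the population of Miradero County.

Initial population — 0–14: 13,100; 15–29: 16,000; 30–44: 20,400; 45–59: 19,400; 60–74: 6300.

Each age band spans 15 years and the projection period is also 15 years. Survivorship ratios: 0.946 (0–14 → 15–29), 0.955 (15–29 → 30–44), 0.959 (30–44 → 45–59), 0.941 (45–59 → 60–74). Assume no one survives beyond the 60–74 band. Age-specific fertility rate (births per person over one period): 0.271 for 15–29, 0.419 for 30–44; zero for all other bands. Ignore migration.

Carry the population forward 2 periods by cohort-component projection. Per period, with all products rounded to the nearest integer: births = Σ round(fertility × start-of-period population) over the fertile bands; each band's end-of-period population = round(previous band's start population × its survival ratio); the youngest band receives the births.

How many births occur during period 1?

12884

Period 1:
Births: 16000 × 0.271 = 4336, 20400 × 0.419 = 8548 — total 12884
15–29: 13100 × 0.946 = 12393
30–44: 16000 × 0.955 = 15280
45–59: 20400 × 0.959 = 19564
60–74: 19400 × 0.941 = 18255
Giving 12884 / 12393 / 15280 / 19564 / 18255.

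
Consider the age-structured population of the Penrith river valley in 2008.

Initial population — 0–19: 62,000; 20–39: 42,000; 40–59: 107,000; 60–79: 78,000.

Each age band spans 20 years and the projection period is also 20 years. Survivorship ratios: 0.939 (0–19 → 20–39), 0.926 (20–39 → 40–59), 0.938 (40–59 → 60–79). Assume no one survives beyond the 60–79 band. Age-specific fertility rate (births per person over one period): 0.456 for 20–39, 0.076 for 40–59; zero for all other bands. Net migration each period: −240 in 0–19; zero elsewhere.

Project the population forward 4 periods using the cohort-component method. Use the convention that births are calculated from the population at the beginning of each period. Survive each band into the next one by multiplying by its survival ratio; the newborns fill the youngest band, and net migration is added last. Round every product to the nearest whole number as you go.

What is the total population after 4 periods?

— Period 1 —
Births: 42000 × 0.456 = 19152 ; 107000 × 0.076 = 8132 ⇒ total 27284
20–39: 62000 × 0.939 = 58218
40–59: 42000 × 0.926 = 38892
60–79: 107000 × 0.938 = 100366
Net migration: 0–19 − 240 → 27044
→ [27044, 58218, 38892, 100366]
— Period 2 —
Births: 58218 × 0.456 = 26547 ; 38892 × 0.076 = 2956 ⇒ total 29503
20–39: 27044 × 0.939 = 25394
40–59: 58218 × 0.926 = 53910
60–79: 38892 × 0.938 = 36481
Net migration: 0–19 − 240 → 29263
→ [29263, 25394, 53910, 36481]
— Period 3 —
Births: 25394 × 0.456 = 11580 ; 53910 × 0.076 = 4097 ⇒ total 15677
20–39: 29263 × 0.939 = 27478
40–59: 25394 × 0.926 = 23515
60–79: 53910 × 0.938 = 50568
Net migration: 0–19 − 240 → 15437
→ [15437, 27478, 23515, 50568]
— Period 4 —
Births: 27478 × 0.456 = 12530 ; 23515 × 0.076 = 1787 ⇒ total 14317
20–39: 15437 × 0.939 = 14495
40–59: 27478 × 0.926 = 25445
60–79: 23515 × 0.938 = 22057
Net migration: 0–19 − 240 → 14077
→ [14077, 14495, 25445, 22057]
Total after period 4: 14077 + 14495 + 25445 + 22057 = 76074

76074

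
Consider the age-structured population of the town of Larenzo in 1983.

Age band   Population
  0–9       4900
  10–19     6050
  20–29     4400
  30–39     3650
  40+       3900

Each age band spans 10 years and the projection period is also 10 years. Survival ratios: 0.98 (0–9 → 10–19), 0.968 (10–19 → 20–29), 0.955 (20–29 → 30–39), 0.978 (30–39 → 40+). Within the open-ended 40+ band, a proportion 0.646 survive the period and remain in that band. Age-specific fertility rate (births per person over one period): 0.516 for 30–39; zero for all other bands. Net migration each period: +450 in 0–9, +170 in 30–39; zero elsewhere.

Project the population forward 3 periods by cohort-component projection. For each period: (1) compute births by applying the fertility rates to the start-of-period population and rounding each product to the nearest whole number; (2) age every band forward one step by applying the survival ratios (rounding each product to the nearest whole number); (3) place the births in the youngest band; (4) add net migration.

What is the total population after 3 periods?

23835

[period 1]
Births: 3650 × 0.516 = 1883
10–19: 4900 × 0.98 = 4802
20–29: 6050 × 0.968 = 5856
30–39: 4400 × 0.955 = 4202
40+: 3650 × 0.978 + 3900 × 0.646 = 3570 + 2519 = 6089
Net migration: 0–9 + 450 → 2333; 30–39 + 170 → 4372
End of period: [2333, 4802, 5856, 4372, 6089]
[period 2]
Births: 4372 × 0.516 = 2256
10–19: 2333 × 0.98 = 2286
20–29: 4802 × 0.968 = 4648
30–39: 5856 × 0.955 = 5592
40+: 4372 × 0.978 + 6089 × 0.646 = 4276 + 3933 = 8209
Net migration: 0–9 + 450 → 2706; 30–39 + 170 → 5762
End of period: [2706, 2286, 4648, 5762, 8209]
[period 3]
Births: 5762 × 0.516 = 2973
10–19: 2706 × 0.98 = 2652
20–29: 2286 × 0.968 = 2213
30–39: 4648 × 0.955 = 4439
40+: 5762 × 0.978 + 8209 × 0.646 = 5635 + 5303 = 10938
Net migration: 0–9 + 450 → 3423; 30–39 + 170 → 4609
End of period: [3423, 2652, 2213, 4609, 10938]
Total after period 3: 3423 + 2652 + 2213 + 4609 + 10938 = 23835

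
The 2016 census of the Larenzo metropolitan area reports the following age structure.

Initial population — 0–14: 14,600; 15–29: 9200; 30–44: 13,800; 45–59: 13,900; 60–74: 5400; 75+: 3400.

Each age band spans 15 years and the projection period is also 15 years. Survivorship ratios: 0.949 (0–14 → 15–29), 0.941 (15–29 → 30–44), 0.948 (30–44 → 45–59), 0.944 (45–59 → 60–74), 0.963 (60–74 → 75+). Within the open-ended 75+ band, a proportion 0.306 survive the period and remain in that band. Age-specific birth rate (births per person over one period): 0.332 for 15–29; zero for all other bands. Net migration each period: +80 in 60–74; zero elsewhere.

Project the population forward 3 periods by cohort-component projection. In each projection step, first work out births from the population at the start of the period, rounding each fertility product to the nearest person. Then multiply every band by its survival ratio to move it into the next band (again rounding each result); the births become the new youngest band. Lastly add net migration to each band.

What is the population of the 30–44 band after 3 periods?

— Period 1 —
Births: 9200 × 0.332 = 3054
15–29: 14600 × 0.949 = 13855
30–44: 9200 × 0.941 = 8657
45–59: 13800 × 0.948 = 13082
60–74: 13900 × 0.944 = 13122
75+: 5400 × 0.963 + 3400 × 0.306 = 5200 + 1040 = 6240
Net migration: 60–74 + 80 → 13202
End of period: [3054, 13855, 8657, 13082, 13202, 6240]
— Period 2 —
Births: 13855 × 0.332 = 4600
15–29: 3054 × 0.949 = 2898
30–44: 13855 × 0.941 = 13038
45–59: 8657 × 0.948 = 8207
60–74: 13082 × 0.944 = 12349
75+: 13202 × 0.963 + 6240 × 0.306 = 12714 + 1909 = 14623
Net migration: 60–74 + 80 → 12429
End of period: [4600, 2898, 13038, 8207, 12429, 14623]
— Period 3 —
Births: 2898 × 0.332 = 962
15–29: 4600 × 0.949 = 4365
30–44: 2898 × 0.941 = 2727
45–59: 13038 × 0.948 = 12360
60–74: 8207 × 0.944 = 7747
75+: 12429 × 0.963 + 14623 × 0.306 = 11969 + 4475 = 16444
Net migration: 60–74 + 80 → 7827
End of period: [962, 4365, 2727, 12360, 7827, 16444]

2727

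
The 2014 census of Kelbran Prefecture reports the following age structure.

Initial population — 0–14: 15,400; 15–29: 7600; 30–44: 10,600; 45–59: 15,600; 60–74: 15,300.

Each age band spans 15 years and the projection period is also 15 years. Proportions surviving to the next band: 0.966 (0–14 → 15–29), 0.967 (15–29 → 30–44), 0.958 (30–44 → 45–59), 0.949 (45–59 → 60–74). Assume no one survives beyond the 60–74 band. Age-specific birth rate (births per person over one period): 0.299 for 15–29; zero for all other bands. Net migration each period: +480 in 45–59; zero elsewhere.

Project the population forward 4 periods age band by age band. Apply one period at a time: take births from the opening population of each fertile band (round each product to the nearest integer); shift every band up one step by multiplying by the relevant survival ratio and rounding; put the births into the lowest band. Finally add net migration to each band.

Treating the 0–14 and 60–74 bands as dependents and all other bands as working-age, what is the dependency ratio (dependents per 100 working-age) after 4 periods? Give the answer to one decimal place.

202.9

Period 1:
Births: 7600 * 0.299 = 2272
15–29: 15400 * 0.966 = 14876
30–44: 7600 * 0.967 = 7349
45–59: 10600 * 0.958 = 10155
60–74: 15600 * 0.949 = 14804
Net migration: 45–59 + 480 → 10635
Population now: 0–14=2272, 15–29=14876, 30–44=7349, 45–59=10635, 60–74=14804
Period 2:
Births: 14876 * 0.299 = 4448
15–29: 2272 * 0.966 = 2195
30–44: 14876 * 0.967 = 14385
45–59: 7349 * 0.958 = 7040
60–74: 10635 * 0.949 = 10093
Net migration: 45–59 + 480 → 7520
Population now: 0–14=4448, 15–29=2195, 30–44=14385, 45–59=7520, 60–74=10093
Period 3:
Births: 2195 * 0.299 = 656
15–29: 4448 * 0.966 = 4297
30–44: 2195 * 0.967 = 2123
45–59: 14385 * 0.958 = 13781
60–74: 7520 * 0.949 = 7136
Net migration: 45–59 + 480 → 14261
Population now: 0–14=656, 15–29=4297, 30–44=2123, 45–59=14261, 60–74=7136
Period 4:
Births: 4297 * 0.299 = 1285
15–29: 656 * 0.966 = 634
30–44: 4297 * 0.967 = 4155
45–59: 2123 * 0.958 = 2034
60–74: 14261 * 0.949 = 13534
Net migration: 45–59 + 480 → 2514
Population now: 0–14=1285, 15–29=634, 30–44=4155, 45–59=2514, 60–74=13534
Dependents (band 0–14 + band 60–74) = 1285 + 13534 = 14819; working-age = 7303; ratio = 14819/7303 × 100 = 202.9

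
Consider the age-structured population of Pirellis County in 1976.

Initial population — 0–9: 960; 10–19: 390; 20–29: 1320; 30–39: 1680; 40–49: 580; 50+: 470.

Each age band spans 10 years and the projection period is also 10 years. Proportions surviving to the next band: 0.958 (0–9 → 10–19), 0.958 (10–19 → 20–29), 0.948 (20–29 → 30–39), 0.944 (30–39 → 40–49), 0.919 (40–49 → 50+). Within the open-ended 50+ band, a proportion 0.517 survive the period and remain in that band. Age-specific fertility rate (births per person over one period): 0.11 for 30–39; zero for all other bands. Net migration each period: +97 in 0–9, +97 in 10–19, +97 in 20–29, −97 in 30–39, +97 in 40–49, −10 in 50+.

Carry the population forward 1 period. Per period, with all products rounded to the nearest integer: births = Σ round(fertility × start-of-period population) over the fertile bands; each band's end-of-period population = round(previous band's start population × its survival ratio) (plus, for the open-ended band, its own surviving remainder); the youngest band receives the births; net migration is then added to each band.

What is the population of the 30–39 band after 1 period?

(Groups numbered youngest = 1 to oldest = 6.)
[period 1]
Births: 1680 * 0.11 = 185
Group 2: 960 * 0.958 = 920
Group 3: 390 * 0.958 = 374
Group 4: 1320 * 0.948 = 1251
Group 5: 1680 * 0.944 = 1586
Group 6: 580 * 0.919 + 470 * 0.517 = 533 + 243 = 776
Net migration: Group 1 + 97 → 282; Group 2 + 97 → 1017; Group 3 + 97 → 471; Group 4 − 97 → 1154; Group 5 + 97 → 1683; Group 6 − 10 → 766
→ [282, 1017, 471, 1154, 1683, 766]

1154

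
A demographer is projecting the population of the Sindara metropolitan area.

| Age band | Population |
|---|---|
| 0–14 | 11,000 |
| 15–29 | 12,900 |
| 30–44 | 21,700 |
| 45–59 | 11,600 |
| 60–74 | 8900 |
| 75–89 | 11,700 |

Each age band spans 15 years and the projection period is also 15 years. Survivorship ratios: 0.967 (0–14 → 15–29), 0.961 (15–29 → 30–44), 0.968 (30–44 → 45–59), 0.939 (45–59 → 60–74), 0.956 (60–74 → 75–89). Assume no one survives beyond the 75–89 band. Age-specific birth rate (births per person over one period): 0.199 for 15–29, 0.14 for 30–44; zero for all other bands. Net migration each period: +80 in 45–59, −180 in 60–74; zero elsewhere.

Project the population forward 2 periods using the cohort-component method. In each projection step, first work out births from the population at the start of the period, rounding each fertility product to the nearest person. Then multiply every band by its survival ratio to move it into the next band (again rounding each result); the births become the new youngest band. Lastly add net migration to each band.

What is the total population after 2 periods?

Period 1:
Births: 12900 × 0.199 = 2567 ; 21700 × 0.14 = 3038 → total 5605
15–29: 11000 × 0.967 = 10637
30–44: 12900 × 0.961 = 12397
45–59: 21700 × 0.968 = 21006
60–74: 11600 × 0.939 = 10892
75–89: 8900 × 0.956 = 8508
Net migration: 45–59 + 80 → 21086; 60–74 − 180 → 10712
End of period: [5605, 10637, 12397, 21086, 10712, 8508]
Period 2:
Births: 10637 × 0.199 = 2117 ; 12397 × 0.14 = 1736 → total 3853
15–29: 5605 × 0.967 = 5420
30–44: 10637 × 0.961 = 10222
45–59: 12397 × 0.968 = 12000
60–74: 21086 × 0.939 = 19800
75–89: 10712 × 0.956 = 10241
Net migration: 45–59 + 80 → 12080; 60–74 − 180 → 19620
End of period: [3853, 5420, 10222, 12080, 19620, 10241]
Total after period 2: 3853 + 5420 + 10222 + 12080 + 19620 + 10241 = 61436

61436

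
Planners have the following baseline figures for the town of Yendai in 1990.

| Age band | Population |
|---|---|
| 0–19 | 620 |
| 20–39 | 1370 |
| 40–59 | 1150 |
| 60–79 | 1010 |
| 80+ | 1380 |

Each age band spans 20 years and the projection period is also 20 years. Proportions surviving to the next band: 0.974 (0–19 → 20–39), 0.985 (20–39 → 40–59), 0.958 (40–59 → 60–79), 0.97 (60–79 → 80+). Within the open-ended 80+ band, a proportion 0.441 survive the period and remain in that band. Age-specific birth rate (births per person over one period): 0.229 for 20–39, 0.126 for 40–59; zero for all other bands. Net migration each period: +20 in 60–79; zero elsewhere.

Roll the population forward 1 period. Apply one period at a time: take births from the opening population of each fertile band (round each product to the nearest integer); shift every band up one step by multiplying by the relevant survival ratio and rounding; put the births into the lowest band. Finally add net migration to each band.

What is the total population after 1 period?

5123

Period 1:
Births: 1370 × 0.229 = 314, 1150 × 0.126 = 145 ⇒ total 459
20–39: 620 × 0.974 = 604
40–59: 1370 × 0.985 = 1349
60–79: 1150 × 0.958 = 1102
80+: 1010 × 0.97 + 1380 × 0.441 = 980 + 609 = 1589
Net migration: 60–79 + 20 → 1122
End of period: [459, 604, 1349, 1122, 1589]
Total after period 1: 459 + 604 + 1349 + 1122 + 1589 = 5123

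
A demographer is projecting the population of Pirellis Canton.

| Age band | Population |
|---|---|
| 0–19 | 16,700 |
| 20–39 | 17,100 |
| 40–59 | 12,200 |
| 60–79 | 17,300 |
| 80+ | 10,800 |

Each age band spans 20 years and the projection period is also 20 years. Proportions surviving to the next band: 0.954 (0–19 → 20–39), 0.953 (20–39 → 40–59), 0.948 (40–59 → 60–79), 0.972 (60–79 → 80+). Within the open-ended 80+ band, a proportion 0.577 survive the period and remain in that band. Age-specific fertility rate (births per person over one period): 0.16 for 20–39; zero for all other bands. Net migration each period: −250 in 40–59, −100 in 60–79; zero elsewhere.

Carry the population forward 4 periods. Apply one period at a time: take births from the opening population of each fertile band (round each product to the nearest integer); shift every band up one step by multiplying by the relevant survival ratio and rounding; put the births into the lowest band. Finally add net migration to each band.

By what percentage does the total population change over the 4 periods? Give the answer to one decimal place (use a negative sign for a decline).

-52.6

Numbering the bands 1..5 from youngest to oldest:
[period 1]
Births: 17100 * 0.16 = 2736
Band 2: 16700 * 0.954 = 15932
Band 3: 17100 * 0.953 = 16296
Band 4: 12200 * 0.948 = 11566
Band 5: 17300 * 0.972 + 10800 * 0.577 = 16816 + 6232 = 23048
Net migration: Band 3 − 250 → 16046; Band 4 − 100 → 11466
Population now: 0–19=2736, 20–39=15932, 40–59=16046, 60–79=11466, 80+=23048
[period 2]
Births: 15932 * 0.16 = 2549
Band 2: 2736 * 0.954 = 2610
Band 3: 15932 * 0.953 = 15183
Band 4: 16046 * 0.948 = 15212
Band 5: 11466 * 0.972 + 23048 * 0.577 = 11145 + 13299 = 24444
Net migration: Band 3 − 250 → 14933; Band 4 − 100 → 15112
Population now: 0–19=2549, 20–39=2610, 40–59=14933, 60–79=15112, 80+=24444
[period 3]
Births: 2610 * 0.16 = 418
Band 2: 2549 * 0.954 = 2432
Band 3: 2610 * 0.953 = 2487
Band 4: 14933 * 0.948 = 14156
Band 5: 15112 * 0.972 + 24444 * 0.577 = 14689 + 14104 = 28793
Net migration: Band 3 − 250 → 2237; Band 4 − 100 → 14056
Population now: 0–19=418, 20–39=2432, 40–59=2237, 60–79=14056, 80+=28793
[period 4]
Births: 2432 * 0.16 = 389
Band 2: 418 * 0.954 = 399
Band 3: 2432 * 0.953 = 2318
Band 4: 2237 * 0.948 = 2121
Band 5: 14056 * 0.972 + 28793 * 0.577 = 13662 + 16614 = 30276
Net migration: Band 3 − 250 → 2068; Band 4 − 100 → 2021
Population now: 0–19=389, 20–39=399, 40–59=2068, 60–79=2021, 80+=30276
Total: 74100 → 35153; change = -38947; percentage change = -52.6%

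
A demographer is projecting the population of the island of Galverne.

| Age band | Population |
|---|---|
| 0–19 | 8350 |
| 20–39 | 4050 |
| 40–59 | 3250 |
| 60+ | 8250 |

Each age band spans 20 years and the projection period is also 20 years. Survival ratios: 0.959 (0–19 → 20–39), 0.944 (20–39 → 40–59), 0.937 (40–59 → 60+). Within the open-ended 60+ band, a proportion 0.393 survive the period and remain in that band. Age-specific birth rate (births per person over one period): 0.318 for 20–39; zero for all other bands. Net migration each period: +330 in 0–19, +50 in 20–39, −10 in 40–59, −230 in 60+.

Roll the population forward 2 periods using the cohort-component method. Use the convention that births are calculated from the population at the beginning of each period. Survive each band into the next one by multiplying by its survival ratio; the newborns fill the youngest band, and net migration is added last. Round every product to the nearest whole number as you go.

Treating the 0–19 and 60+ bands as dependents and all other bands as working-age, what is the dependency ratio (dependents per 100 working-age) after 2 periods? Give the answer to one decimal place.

93.7

Period 1:
Births: 4050 × 0.318 = 1288
20–39: 8350 × 0.959 = 8008
40–59: 4050 × 0.944 = 3823
60+: 3250 × 0.937 + 8250 × 0.393 = 3045 + 3242 = 6287
Net migration: 0–19 + 330 → 1618; 20–39 + 50 → 8058; 40–59 − 10 → 3813; 60+ − 230 → 6057
Population now: 0–19=1618, 20–39=8058, 40–59=3813, 60+=6057
Period 2:
Births: 8058 × 0.318 = 2562
20–39: 1618 × 0.959 = 1552
40–59: 8058 × 0.944 = 7607
60+: 3813 × 0.937 + 6057 × 0.393 = 3573 + 2380 = 5953
Net migration: 0–19 + 330 → 2892; 20–39 + 50 → 1602; 40–59 − 10 → 7597; 60+ − 230 → 5723
Population now: 0–19=2892, 20–39=1602, 40–59=7597, 60+=5723
Dependents (band 0–19 + band 60+) = 2892 + 5723 = 8615; working-age = 9199; ratio = 8615/9199 × 100 = 93.7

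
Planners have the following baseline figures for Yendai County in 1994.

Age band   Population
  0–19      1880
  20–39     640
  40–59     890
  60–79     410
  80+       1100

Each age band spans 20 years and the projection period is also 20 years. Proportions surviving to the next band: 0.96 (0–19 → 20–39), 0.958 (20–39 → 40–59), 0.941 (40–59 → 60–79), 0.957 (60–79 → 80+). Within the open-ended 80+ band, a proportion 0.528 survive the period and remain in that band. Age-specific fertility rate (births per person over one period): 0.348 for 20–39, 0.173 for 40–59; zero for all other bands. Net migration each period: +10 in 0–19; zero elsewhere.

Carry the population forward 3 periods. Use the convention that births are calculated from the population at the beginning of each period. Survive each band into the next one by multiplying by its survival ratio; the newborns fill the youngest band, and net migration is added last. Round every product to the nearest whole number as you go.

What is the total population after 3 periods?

4381

Let band 1 be 0–19 through band 5 = 80+.
Period 1.
Births: 640 × 0.348 = 223  |  890 × 0.173 = 154 — total 377
Band 2: 1880 × 0.96 = 1805
Band 3: 640 × 0.958 = 613
Band 4: 890 × 0.941 = 837
Band 5: 410 × 0.957 + 1100 × 0.528 = 392 + 581 = 973
Net migration: Band 1 + 10 → 387
Population now: 0–19=387, 20–39=1805, 40–59=613, 60–79=837, 80+=973
Period 2.
Births: 1805 × 0.348 = 628  |  613 × 0.173 = 106 — total 734
Band 2: 387 × 0.96 = 372
Band 3: 1805 × 0.958 = 1729
Band 4: 613 × 0.941 = 577
Band 5: 837 × 0.957 + 973 × 0.528 = 801 + 514 = 1315
Net migration: Band 1 + 10 → 744
Population now: 0–19=744, 20–39=372, 40–59=1729, 60–79=577, 80+=1315
Period 3.
Births: 372 × 0.348 = 129  |  1729 × 0.173 = 299 — total 428
Band 2: 744 × 0.96 = 714
Band 3: 372 × 0.958 = 356
Band 4: 1729 × 0.941 = 1627
Band 5: 577 × 0.957 + 1315 × 0.528 = 552 + 694 = 1246
Net migration: Band 1 + 10 → 438
Population now: 0–19=438, 20–39=714, 40–59=356, 60–79=1627, 80+=1246
Total after period 3: 438 + 714 + 356 + 1627 + 1246 = 4381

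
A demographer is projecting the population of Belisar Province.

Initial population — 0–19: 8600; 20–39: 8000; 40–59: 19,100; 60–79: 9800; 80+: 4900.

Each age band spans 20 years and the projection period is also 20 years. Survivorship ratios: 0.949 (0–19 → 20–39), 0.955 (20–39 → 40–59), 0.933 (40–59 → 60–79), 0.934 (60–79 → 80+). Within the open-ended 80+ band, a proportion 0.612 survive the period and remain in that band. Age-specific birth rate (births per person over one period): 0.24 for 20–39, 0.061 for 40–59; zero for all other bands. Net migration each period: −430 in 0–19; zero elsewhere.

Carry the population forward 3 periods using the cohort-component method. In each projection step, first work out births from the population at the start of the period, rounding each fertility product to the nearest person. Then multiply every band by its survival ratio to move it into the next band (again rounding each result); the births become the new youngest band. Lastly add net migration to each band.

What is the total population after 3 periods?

Period 1:
Births: 8000 × 0.24 = 1920  |  19100 × 0.061 = 1165 ⇒ total 3085
20–39: 8600 × 0.949 = 8161
40–59: 8000 × 0.955 = 7640
60–79: 19100 × 0.933 = 17820
80+: 9800 × 0.934 + 4900 × 0.612 = 9153 + 2999 = 12152
Net migration: 0–19 − 430 → 2655
→ [2655, 8161, 7640, 17820, 12152]
Period 2:
Births: 8161 × 0.24 = 1959  |  7640 × 0.061 = 466 ⇒ total 2425
20–39: 2655 × 0.949 = 2520
40–59: 8161 × 0.955 = 7794
60–79: 7640 × 0.933 = 7128
80+: 17820 × 0.934 + 12152 × 0.612 = 16644 + 7437 = 24081
Net migration: 0–19 − 430 → 1995
→ [1995, 2520, 7794, 7128, 24081]
Period 3:
Births: 2520 × 0.24 = 605  |  7794 × 0.061 = 475 ⇒ total 1080
20–39: 1995 × 0.949 = 1893
40–59: 2520 × 0.955 = 2407
60–79: 7794 × 0.933 = 7272
80+: 7128 × 0.934 + 24081 × 0.612 = 6658 + 14738 = 21396
Net migration: 0–19 − 430 → 650
→ [650, 1893, 2407, 7272, 21396]
Total after period 3: 650 + 1893 + 2407 + 7272 + 21396 = 33618

33618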